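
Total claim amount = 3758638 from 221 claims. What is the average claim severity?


severity = total / number
= 3758638 / 221
= 17007.4118


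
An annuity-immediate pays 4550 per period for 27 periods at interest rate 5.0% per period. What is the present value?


PV = PMT * (1 - (1+i)^(-n)) / i
= 4550 * (1 - (1+0.05)^(-27)) / 0.05
= 4550 * (1 - 0.267848) / 0.05
= 4550 * 14.643034
= 66625.803


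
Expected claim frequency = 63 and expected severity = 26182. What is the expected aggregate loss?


E[S] = E[N] * E[X]
= 63 * 26182
= 1.6495e+06


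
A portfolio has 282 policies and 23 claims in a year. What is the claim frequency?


frequency = claims / policies
= 23 / 282
= 0.0816


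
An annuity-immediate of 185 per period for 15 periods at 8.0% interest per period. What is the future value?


FV = PMT * ((1+i)^n - 1) / i
= 185 * ((1.08)^15 - 1) / 0.08
= 185 * (3.172169 - 1) / 0.08
= 5023.1411


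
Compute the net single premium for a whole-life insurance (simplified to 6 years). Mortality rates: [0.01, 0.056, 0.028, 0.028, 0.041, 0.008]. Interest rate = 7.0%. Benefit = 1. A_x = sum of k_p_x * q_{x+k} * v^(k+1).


v = 0.934579
Year 0: k_p_x=1.0, q=0.01, term=0.009346
Year 1: k_p_x=0.99, q=0.056, term=0.048423
Year 2: k_p_x=0.93456, q=0.028, term=0.021361
Year 3: k_p_x=0.908392, q=0.028, term=0.019404
Year 4: k_p_x=0.882957, q=0.041, term=0.025811
Year 5: k_p_x=0.846756, q=0.008, term=0.004514
A_x = 0.1289


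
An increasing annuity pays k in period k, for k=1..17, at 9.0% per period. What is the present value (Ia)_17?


(Ia)_n = sum_{k=1}^{n} k * v^k, v = 1/(1+i)
v = 0.917431
Sum computed term by term:
(Ia)_17 = 59.8257


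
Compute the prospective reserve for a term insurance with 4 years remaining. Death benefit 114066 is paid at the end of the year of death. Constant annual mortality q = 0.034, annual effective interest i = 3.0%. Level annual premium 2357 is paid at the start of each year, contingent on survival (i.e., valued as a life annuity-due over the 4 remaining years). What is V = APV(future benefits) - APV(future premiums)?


v = 1/(1+i) = 0.970874
APV(future benefits) per unit = sum_{k=0}^{3} k_p_x * q * v^(k+1) = 0.120234
APV(future benefits) = 114066 * 0.120234 = 13714.6307
Life annuity-due factor ä_{x:4} = sum_{k=0}^{3} k_p_x * v^k = 3.642388
APV(future premiums) = 2357 * 3.642388 = 8585.1087
V = 13714.6307 - 8585.1087
= 5129.5221


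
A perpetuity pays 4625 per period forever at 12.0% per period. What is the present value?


PV = PMT / i
= 4625 / 0.12
= 38541.6667


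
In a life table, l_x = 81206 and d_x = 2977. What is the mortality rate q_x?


q_x = d_x / l_x
= 2977 / 81206
= 0.0367


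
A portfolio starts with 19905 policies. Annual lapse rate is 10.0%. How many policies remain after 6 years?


remaining = initial * (1 - lapse)^years
= 19905 * (1 - 0.1)^6
= 19905 * 0.531441
= 10578.3331


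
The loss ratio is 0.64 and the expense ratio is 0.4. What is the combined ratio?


Combined ratio = loss ratio + expense ratio
= 0.64 + 0.4
= 1.04


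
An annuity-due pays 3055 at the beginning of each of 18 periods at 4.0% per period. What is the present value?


PV_due = PMT * (1-(1+i)^(-n))/i * (1+i)
PV_immediate = 38674.1523
PV_due = 38674.1523 * 1.04
= 40221.1183


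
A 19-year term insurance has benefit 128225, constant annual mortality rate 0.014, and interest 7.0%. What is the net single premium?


NSP = benefit * sum_{k=0}^{n-1} k_p_x * q * v^(k+1)
With constant q=0.014, v=0.934579
Sum = 0.131412
NSP = 128225 * 0.131412
= 16850.2855


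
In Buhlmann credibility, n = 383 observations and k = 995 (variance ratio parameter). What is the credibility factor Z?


Z = n / (n + k)
= 383 / (383 + 995)
= 383 / 1378
= 0.2779


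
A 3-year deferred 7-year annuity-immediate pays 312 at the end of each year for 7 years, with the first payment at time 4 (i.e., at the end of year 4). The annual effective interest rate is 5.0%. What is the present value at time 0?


PV at time 3 of the 7-year annuity-immediate:
a_n = 312 * (1-(1+0.05)^(-7))/0.05 = 1805.3485
Discount back 3 years to time 0:
PV = 1805.3485 * (1+0.05)^(-3)
= 1805.3485 * 0.863838
= 1559.5279


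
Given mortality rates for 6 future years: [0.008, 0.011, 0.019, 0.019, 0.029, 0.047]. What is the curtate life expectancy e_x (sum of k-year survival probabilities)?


e_x = sum_{k=1}^{n} k_p_x
k_p_x values:
  1_p_x = 0.992
  2_p_x = 0.981088
  3_p_x = 0.962447
  4_p_x = 0.944161
  5_p_x = 0.91678
  6_p_x = 0.873691
e_x = 5.6702


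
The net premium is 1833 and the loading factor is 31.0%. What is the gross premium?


Gross = net * (1 + loading)
= 1833 * (1 + 0.31)
= 1833 * 1.31
= 2401.23


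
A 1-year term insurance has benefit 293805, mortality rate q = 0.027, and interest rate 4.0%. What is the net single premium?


NSP = benefit * q * v
v = 1/(1+i) = 0.961538
NSP = 293805 * 0.027 * 0.961538
= 7627.6298


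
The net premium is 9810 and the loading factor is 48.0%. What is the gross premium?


Gross = net * (1 + loading)
= 9810 * (1 + 0.48)
= 9810 * 1.48
= 14518.8


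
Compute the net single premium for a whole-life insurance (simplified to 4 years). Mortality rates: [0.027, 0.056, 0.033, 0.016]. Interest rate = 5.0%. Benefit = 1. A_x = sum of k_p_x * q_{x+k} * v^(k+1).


v = 0.952381
Year 0: k_p_x=1.0, q=0.027, term=0.025714
Year 1: k_p_x=0.973, q=0.056, term=0.049422
Year 2: k_p_x=0.918512, q=0.033, term=0.026184
Year 3: k_p_x=0.888201, q=0.016, term=0.011692
A_x = 0.113


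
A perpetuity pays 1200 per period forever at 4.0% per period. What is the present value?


PV = PMT / i
= 1200 / 0.04
= 30000.0


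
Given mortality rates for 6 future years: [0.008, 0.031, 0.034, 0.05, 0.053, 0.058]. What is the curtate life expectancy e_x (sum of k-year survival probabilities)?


e_x = sum_{k=1}^{n} k_p_x
k_p_x values:
  1_p_x = 0.992
  2_p_x = 0.961248
  3_p_x = 0.928566
  4_p_x = 0.882137
  5_p_x = 0.835384
  6_p_x = 0.786932
e_x = 5.3863


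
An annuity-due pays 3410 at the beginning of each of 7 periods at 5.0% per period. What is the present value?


PV_due = PMT * (1-(1+i)^(-n))/i * (1+i)
PV_immediate = 19731.5333
PV_due = 19731.5333 * 1.05
= 20718.1099


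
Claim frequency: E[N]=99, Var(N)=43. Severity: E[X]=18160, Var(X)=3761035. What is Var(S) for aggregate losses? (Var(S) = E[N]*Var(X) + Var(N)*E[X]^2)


Var(S) = E[N]*Var(X) + Var(N)*E[X]^2
= 99*3761035 + 43*18160^2
= 372342465 + 14180780800
= 1.4553e+10


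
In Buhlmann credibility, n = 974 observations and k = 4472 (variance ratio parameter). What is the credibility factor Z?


Z = n / (n + k)
= 974 / (974 + 4472)
= 974 / 5446
= 0.1788


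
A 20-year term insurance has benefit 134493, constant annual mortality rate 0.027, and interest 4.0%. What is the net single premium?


NSP = benefit * sum_{k=0}^{n-1} k_p_x * q * v^(k+1)
With constant q=0.027, v=0.961538
Sum = 0.2966
NSP = 134493 * 0.2966
= 39890.6805


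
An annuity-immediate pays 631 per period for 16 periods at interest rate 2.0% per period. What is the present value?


PV = PMT * (1 - (1+i)^(-n)) / i
= 631 * (1 - (1+0.02)^(-16)) / 0.02
= 631 * (1 - 0.728446) / 0.02
= 631 * 13.577709
= 8567.5346


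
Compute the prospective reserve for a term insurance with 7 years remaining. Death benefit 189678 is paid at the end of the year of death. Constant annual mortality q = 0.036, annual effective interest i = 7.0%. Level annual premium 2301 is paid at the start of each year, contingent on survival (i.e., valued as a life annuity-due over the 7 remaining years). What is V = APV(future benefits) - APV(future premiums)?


v = 1/(1+i) = 0.934579
APV(future benefits) per unit = sum_{k=0}^{6} k_p_x * q * v^(k+1) = 0.175998
APV(future benefits) = 189678 * 0.175998 = 33382.8971
Life annuity-due factor ä_{x:7} = sum_{k=0}^{6} k_p_x * v^k = 5.231044
APV(future premiums) = 2301 * 5.231044 = 12036.6313
V = 33382.8971 - 12036.6313
= 21346.2658


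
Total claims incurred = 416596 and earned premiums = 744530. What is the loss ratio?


Loss ratio = claims / premiums
= 416596 / 744530
= 0.5595


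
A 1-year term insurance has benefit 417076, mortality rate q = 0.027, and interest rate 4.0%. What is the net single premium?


NSP = benefit * q * v
v = 1/(1+i) = 0.961538
NSP = 417076 * 0.027 * 0.961538
= 10827.9346


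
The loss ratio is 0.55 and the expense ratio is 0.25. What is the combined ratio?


Combined ratio = loss ratio + expense ratio
= 0.55 + 0.25
= 0.8


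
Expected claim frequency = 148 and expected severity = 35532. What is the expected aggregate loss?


E[S] = E[N] * E[X]
= 148 * 35532
= 5.2587e+06


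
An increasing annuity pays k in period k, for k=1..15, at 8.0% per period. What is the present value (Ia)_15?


(Ia)_n = sum_{k=1}^{n} k * v^k, v = 1/(1+i)
v = 0.925926
Sum computed term by term:
(Ia)_15 = 56.4451


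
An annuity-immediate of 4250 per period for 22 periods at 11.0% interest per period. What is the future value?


FV = PMT * ((1+i)^n - 1) / i
= 4250 * ((1.11)^22 - 1) / 0.11
= 4250 * (9.933574 - 1) / 0.11
= 345160.8153


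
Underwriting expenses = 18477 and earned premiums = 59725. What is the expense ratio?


Expense ratio = expenses / premiums
= 18477 / 59725
= 0.3094


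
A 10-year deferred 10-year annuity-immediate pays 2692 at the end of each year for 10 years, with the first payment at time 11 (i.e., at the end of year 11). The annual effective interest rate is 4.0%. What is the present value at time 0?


PV at time 10 of the 10-year annuity-immediate:
a_n = 2692 * (1-(1+0.04)^(-10))/0.04 = 21834.5314
Discount back 10 years to time 0:
PV = 21834.5314 * (1+0.04)^(-10)
= 21834.5314 * 0.675564
= 14750.6271


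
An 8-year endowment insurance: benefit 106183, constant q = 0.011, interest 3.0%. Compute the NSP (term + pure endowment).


Term component = 7903.81
Pure endowment = 8_p_x * v^8 * benefit = 0.915314 * 0.789409 * 106183 = 76723.3445
NSP = 84627.1545


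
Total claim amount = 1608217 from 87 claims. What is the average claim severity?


severity = total / number
= 1608217 / 87
= 18485.2529


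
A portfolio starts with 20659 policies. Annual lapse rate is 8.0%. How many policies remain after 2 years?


remaining = initial * (1 - lapse)^years
= 20659 * (1 - 0.08)^2
= 20659 * 0.8464
= 17485.7776


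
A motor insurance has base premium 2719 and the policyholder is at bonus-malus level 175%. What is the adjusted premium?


adjusted = base * BM_level / 100
= 2719 * 175 / 100
= 2719 * 1.75
= 4758.25


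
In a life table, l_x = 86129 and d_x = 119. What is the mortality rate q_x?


q_x = d_x / l_x
= 119 / 86129
= 0.0014


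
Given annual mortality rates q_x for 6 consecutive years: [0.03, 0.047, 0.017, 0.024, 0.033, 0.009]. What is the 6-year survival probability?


p_k = 1 - q_k for each year
Survival = product of (1 - q_k)
= 0.97 * 0.953 * 0.983 * 0.976 * 0.967 * 0.991
= 0.8499


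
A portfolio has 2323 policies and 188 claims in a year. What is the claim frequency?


frequency = claims / policies
= 188 / 2323
= 0.0809


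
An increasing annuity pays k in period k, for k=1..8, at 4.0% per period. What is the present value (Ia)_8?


(Ia)_n = sum_{k=1}^{n} k * v^k, v = 1/(1+i)
v = 0.961538
Sum computed term by term:
(Ia)_8 = 28.9133


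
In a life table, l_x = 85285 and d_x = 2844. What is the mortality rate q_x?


q_x = d_x / l_x
= 2844 / 85285
= 0.0333


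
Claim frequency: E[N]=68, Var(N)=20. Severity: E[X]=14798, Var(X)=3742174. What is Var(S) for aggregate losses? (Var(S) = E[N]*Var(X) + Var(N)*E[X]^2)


Var(S) = E[N]*Var(X) + Var(N)*E[X]^2
= 68*3742174 + 20*14798^2
= 254467832 + 4379616080
= 4.6341e+09


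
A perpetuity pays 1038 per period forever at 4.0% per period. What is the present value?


PV = PMT / i
= 1038 / 0.04
= 25950.0


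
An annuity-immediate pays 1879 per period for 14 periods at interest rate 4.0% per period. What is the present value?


PV = PMT * (1 - (1+i)^(-n)) / i
= 1879 * (1 - (1+0.04)^(-14)) / 0.04
= 1879 * (1 - 0.577475) / 0.04
= 1879 * 10.563123
= 19848.108


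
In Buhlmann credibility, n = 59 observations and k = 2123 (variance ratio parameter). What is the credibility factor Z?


Z = n / (n + k)
= 59 / (59 + 2123)
= 59 / 2182
= 0.027


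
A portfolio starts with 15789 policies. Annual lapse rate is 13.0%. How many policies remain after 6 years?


remaining = initial * (1 - lapse)^years
= 15789 * (1 - 0.13)^6
= 15789 * 0.433626
= 6846.5241


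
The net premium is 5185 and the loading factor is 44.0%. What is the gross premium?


Gross = net * (1 + loading)
= 5185 * (1 + 0.44)
= 5185 * 1.44
= 7466.4


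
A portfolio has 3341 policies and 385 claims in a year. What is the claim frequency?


frequency = claims / policies
= 385 / 3341
= 0.1152


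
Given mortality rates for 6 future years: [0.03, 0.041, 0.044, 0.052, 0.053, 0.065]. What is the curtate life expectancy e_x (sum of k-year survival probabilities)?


e_x = sum_{k=1}^{n} k_p_x
k_p_x values:
  1_p_x = 0.97
  2_p_x = 0.93023
  3_p_x = 0.8893
  4_p_x = 0.843056
  5_p_x = 0.798374
  6_p_x = 0.74648
e_x = 5.1774


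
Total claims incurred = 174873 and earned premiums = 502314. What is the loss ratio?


Loss ratio = claims / premiums
= 174873 / 502314
= 0.3481


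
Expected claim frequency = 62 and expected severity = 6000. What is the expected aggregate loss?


E[S] = E[N] * E[X]
= 62 * 6000
= 372000


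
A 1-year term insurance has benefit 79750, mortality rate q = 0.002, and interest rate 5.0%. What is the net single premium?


NSP = benefit * q * v
v = 1/(1+i) = 0.952381
NSP = 79750 * 0.002 * 0.952381
= 151.9048


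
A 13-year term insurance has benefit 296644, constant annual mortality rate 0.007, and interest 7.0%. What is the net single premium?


NSP = benefit * sum_{k=0}^{n-1} k_p_x * q * v^(k+1)
With constant q=0.007, v=0.934579
Sum = 0.056477
NSP = 296644 * 0.056477
= 16753.6799


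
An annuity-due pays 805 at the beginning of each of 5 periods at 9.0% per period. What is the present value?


PV_due = PMT * (1-(1+i)^(-n))/i * (1+i)
PV_immediate = 3131.1693
PV_due = 3131.1693 * 1.09
= 3412.9745


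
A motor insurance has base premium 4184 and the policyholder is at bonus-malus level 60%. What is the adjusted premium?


adjusted = base * BM_level / 100
= 4184 * 60 / 100
= 4184 * 0.6
= 2510.4


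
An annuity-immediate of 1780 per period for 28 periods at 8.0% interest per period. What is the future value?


FV = PMT * ((1+i)^n - 1) / i
= 1780 * ((1.08)^28 - 1) / 0.08
= 1780 * (8.627106 - 1) / 0.08
= 169703.1171


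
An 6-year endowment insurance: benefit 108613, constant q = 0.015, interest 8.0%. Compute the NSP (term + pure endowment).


Term component = 7279.2583
Pure endowment = 6_p_x * v^6 * benefit = 0.913308 * 0.63017 * 108613 = 62511.0307
NSP = 69790.289


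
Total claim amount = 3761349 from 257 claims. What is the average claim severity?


severity = total / number
= 3761349 / 257
= 14635.5992


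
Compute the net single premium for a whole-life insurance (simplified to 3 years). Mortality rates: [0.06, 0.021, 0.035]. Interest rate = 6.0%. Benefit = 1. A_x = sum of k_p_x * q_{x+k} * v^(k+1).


v = 0.943396
Year 0: k_p_x=1.0, q=0.06, term=0.056604
Year 1: k_p_x=0.94, q=0.021, term=0.017569
Year 2: k_p_x=0.92026, q=0.035, term=0.027043
A_x = 0.1012


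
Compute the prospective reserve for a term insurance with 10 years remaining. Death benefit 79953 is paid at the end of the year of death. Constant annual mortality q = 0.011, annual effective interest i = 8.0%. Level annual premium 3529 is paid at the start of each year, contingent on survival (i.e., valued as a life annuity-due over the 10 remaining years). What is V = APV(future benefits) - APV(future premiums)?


v = 1/(1+i) = 0.925926
APV(future benefits) per unit = sum_{k=0}^{9} k_p_x * q * v^(k+1) = 0.070752
APV(future benefits) = 79953 * 0.070752 = 5656.7987
Life annuity-due factor ä_{x:10} = sum_{k=0}^{9} k_p_x * v^k = 6.946516
APV(future premiums) = 3529 * 6.946516 = 24514.2546
V = 5656.7987 - 24514.2546
= -18857.4558


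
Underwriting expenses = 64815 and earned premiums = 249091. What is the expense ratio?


Expense ratio = expenses / premiums
= 64815 / 249091
= 0.2602


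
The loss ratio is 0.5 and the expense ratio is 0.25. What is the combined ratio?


Combined ratio = loss ratio + expense ratio
= 0.5 + 0.25
= 0.75


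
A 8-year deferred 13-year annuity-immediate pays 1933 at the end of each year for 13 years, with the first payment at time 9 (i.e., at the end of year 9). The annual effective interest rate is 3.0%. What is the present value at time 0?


PV at time 8 of the 13-year annuity-immediate:
a_n = 1933 * (1-(1+0.03)^(-13))/0.03 = 20557.3687
Discount back 8 years to time 0:
PV = 20557.3687 * (1+0.03)^(-8)
= 20557.3687 * 0.789409
= 16228.1767


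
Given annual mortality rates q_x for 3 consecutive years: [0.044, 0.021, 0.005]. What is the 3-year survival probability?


p_k = 1 - q_k for each year
Survival = product of (1 - q_k)
= 0.956 * 0.979 * 0.995
= 0.9312


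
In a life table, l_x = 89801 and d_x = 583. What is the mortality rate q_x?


q_x = d_x / l_x
= 583 / 89801
= 0.0065


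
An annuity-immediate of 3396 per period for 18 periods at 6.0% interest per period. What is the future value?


FV = PMT * ((1+i)^n - 1) / i
= 3396 * ((1.06)^18 - 1) / 0.06
= 3396 * (2.854339 - 1) / 0.06
= 104955.5961


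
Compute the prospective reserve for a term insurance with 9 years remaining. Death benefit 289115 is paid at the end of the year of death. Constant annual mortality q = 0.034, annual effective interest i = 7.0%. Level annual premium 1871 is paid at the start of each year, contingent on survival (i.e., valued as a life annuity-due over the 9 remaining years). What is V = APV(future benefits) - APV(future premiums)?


v = 1/(1+i) = 0.934579
APV(future benefits) per unit = sum_{k=0}^{8} k_p_x * q * v^(k+1) = 0.196671
APV(future benefits) = 289115 * 0.196671 = 56860.4443
Life annuity-due factor ä_{x:9} = sum_{k=0}^{8} k_p_x * v^k = 6.189342
APV(future premiums) = 1871 * 6.189342 = 11580.259
V = 56860.4443 - 11580.259
= 45280.1853


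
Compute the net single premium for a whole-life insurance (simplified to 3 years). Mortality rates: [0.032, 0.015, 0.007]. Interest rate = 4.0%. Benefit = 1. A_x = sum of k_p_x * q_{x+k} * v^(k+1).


v = 0.961538
Year 0: k_p_x=1.0, q=0.032, term=0.030769
Year 1: k_p_x=0.968, q=0.015, term=0.013425
Year 2: k_p_x=0.95348, q=0.007, term=0.005933
A_x = 0.0501


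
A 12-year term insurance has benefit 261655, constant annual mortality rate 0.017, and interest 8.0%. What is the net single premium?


NSP = benefit * sum_{k=0}^{n-1} k_p_x * q * v^(k+1)
With constant q=0.017, v=0.925926
Sum = 0.118603
NSP = 261655 * 0.118603
= 31033.1312


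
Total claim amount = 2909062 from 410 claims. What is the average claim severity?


severity = total / number
= 2909062 / 410
= 7095.2732


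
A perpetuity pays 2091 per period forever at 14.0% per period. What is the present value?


PV = PMT / i
= 2091 / 0.14
= 14935.7143


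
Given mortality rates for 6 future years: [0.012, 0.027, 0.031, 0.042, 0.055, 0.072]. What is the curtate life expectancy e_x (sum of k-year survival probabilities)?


e_x = sum_{k=1}^{n} k_p_x
k_p_x values:
  1_p_x = 0.988
  2_p_x = 0.961324
  3_p_x = 0.931523
  4_p_x = 0.892399
  5_p_x = 0.843317
  6_p_x = 0.782598
e_x = 5.3992


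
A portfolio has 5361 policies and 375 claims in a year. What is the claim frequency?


frequency = claims / policies
= 375 / 5361
= 0.0699


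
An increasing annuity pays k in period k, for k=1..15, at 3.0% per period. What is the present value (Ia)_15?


(Ia)_n = sum_{k=1}^{n} k * v^k, v = 1/(1+i)
v = 0.970874
Sum computed term by term:
(Ia)_15 = 88.9381


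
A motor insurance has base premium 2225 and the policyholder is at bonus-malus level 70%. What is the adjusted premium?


adjusted = base * BM_level / 100
= 2225 * 70 / 100
= 2225 * 0.7
= 1557.5


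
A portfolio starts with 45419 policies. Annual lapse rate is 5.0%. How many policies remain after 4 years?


remaining = initial * (1 - lapse)^years
= 45419 * (1 - 0.05)^4
= 45419 * 0.814506
= 36994.0594


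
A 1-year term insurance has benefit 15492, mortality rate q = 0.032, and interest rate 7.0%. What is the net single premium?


NSP = benefit * q * v
v = 1/(1+i) = 0.934579
NSP = 15492 * 0.032 * 0.934579
= 463.3121


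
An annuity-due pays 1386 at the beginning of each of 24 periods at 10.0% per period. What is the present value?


PV_due = PMT * (1-(1+i)^(-n))/i * (1+i)
PV_immediate = 12452.8552
PV_due = 12452.8552 * 1.1
= 13698.1407


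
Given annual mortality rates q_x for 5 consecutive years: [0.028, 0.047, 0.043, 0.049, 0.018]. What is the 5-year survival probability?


p_k = 1 - q_k for each year
Survival = product of (1 - q_k)
= 0.972 * 0.953 * 0.957 * 0.951 * 0.982
= 0.8279


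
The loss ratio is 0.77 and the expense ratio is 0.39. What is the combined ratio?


Combined ratio = loss ratio + expense ratio
= 0.77 + 0.39
= 1.16


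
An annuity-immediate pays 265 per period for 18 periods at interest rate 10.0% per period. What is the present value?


PV = PMT * (1 - (1+i)^(-n)) / i
= 265 * (1 - (1+0.1)^(-18)) / 0.1
= 265 * (1 - 0.179859) / 0.1
= 265 * 8.201412
= 2173.3742


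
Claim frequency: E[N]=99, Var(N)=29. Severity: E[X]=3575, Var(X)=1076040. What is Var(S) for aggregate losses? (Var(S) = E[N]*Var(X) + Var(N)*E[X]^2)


Var(S) = E[N]*Var(X) + Var(N)*E[X]^2
= 99*1076040 + 29*3575^2
= 106527960 + 370638125
= 4.7717e+08


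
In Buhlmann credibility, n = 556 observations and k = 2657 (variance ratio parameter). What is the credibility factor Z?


Z = n / (n + k)
= 556 / (556 + 2657)
= 556 / 3213
= 0.173


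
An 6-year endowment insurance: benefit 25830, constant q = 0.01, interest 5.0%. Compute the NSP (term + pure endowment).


Term component = 1280.5352
Pure endowment = 6_p_x * v^6 * benefit = 0.94148 * 0.746215 * 25830 = 18146.7886
NSP = 19427.3238


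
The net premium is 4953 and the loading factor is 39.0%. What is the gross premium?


Gross = net * (1 + loading)
= 4953 * (1 + 0.39)
= 4953 * 1.39
= 6884.67


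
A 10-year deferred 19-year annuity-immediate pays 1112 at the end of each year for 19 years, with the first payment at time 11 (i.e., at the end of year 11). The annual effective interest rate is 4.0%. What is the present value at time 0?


PV at time 10 of the 19-year annuity-immediate:
a_n = 1112 * (1-(1+0.04)^(-19))/0.04 = 14604.9406
Discount back 10 years to time 0:
PV = 14604.9406 * (1+0.04)^(-10)
= 14604.9406 * 0.675564
= 9866.5746


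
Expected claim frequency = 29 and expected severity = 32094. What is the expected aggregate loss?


E[S] = E[N] * E[X]
= 29 * 32094
= 930726


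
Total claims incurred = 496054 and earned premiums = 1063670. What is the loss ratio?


Loss ratio = claims / premiums
= 496054 / 1063670
= 0.4664


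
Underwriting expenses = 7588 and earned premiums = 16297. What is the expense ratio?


Expense ratio = expenses / premiums
= 7588 / 16297
= 0.4656


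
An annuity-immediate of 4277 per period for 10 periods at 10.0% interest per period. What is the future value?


FV = PMT * ((1+i)^n - 1) / i
= 4277 * ((1.1)^10 - 1) / 0.1
= 4277 * (2.593742 - 1) / 0.1
= 68164.365


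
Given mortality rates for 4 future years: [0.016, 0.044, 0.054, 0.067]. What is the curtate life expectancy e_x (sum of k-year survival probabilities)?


e_x = sum_{k=1}^{n} k_p_x
k_p_x values:
  1_p_x = 0.984
  2_p_x = 0.940704
  3_p_x = 0.889906
  4_p_x = 0.830282
e_x = 3.6449


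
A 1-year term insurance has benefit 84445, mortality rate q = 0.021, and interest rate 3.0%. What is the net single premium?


NSP = benefit * q * v
v = 1/(1+i) = 0.970874
NSP = 84445 * 0.021 * 0.970874
= 1721.6942


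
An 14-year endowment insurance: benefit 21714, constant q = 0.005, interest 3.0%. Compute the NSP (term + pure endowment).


Term component = 1190.1942
Pure endowment = 14_p_x * v^14 * benefit = 0.93223 * 0.661118 * 21714 = 13382.6407
NSP = 14572.8349


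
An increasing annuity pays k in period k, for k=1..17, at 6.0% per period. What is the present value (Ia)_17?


(Ia)_n = sum_{k=1}^{n} k * v^k, v = 1/(1+i)
v = 0.943396
Sum computed term by term:
(Ia)_17 = 79.8783


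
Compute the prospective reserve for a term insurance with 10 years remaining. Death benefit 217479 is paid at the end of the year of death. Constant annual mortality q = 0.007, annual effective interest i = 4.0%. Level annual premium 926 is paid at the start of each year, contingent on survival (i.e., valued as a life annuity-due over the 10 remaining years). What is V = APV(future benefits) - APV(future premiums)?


v = 1/(1+i) = 0.961538
APV(future benefits) per unit = sum_{k=0}^{9} k_p_x * q * v^(k+1) = 0.055146
APV(future benefits) = 217479 * 0.055146 = 11993.0053
Life annuity-due factor ä_{x:10} = sum_{k=0}^{9} k_p_x * v^k = 8.193057
APV(future premiums) = 926 * 8.193057 = 7586.7712
V = 11993.0053 - 7586.7712
= 4406.2342


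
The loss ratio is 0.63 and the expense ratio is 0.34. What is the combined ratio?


Combined ratio = loss ratio + expense ratio
= 0.63 + 0.34
= 0.97


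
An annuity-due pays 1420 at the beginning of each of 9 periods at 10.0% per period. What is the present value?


PV_due = PMT * (1-(1+i)^(-n))/i * (1+i)
PV_immediate = 8177.8138
PV_due = 8177.8138 * 1.1
= 8995.5952


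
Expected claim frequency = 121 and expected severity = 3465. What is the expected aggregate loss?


E[S] = E[N] * E[X]
= 121 * 3465
= 419265


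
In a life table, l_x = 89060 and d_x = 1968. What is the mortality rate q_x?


q_x = d_x / l_x
= 1968 / 89060
= 0.0221


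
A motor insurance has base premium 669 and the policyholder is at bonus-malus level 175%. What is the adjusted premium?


adjusted = base * BM_level / 100
= 669 * 175 / 100
= 669 * 1.75
= 1170.75


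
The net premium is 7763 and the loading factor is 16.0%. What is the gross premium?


Gross = net * (1 + loading)
= 7763 * (1 + 0.16)
= 7763 * 1.16
= 9005.08


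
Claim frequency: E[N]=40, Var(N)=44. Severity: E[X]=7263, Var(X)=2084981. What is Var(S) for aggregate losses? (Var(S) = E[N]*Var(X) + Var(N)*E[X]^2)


Var(S) = E[N]*Var(X) + Var(N)*E[X]^2
= 40*2084981 + 44*7263^2
= 83399240 + 2321051436
= 2.4045e+09


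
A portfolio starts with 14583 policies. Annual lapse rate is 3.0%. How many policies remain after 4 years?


remaining = initial * (1 - lapse)^years
= 14583 * (1 - 0.03)^4
= 14583 * 0.885293
= 12910.225


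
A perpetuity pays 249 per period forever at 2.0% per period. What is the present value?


PV = PMT / i
= 249 / 0.02
= 12450.0


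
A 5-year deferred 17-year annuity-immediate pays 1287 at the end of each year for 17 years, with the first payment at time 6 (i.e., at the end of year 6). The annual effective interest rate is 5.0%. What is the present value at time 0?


PV at time 5 of the 17-year annuity-immediate:
a_n = 1287 * (1-(1+0.05)^(-17))/0.05 = 14509.7233
Discount back 5 years to time 0:
PV = 14509.7233 * (1+0.05)^(-5)
= 14509.7233 * 0.783526
= 11368.7478


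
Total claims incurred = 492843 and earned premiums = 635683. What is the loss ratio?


Loss ratio = claims / premiums
= 492843 / 635683
= 0.7753


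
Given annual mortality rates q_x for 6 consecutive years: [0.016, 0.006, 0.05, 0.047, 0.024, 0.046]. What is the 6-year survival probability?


p_k = 1 - q_k for each year
Survival = product of (1 - q_k)
= 0.984 * 0.994 * 0.95 * 0.953 * 0.976 * 0.954
= 0.8245


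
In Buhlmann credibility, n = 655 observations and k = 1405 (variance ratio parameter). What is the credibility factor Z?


Z = n / (n + k)
= 655 / (655 + 1405)
= 655 / 2060
= 0.318


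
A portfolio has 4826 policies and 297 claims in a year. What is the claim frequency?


frequency = claims / policies
= 297 / 4826
= 0.0615


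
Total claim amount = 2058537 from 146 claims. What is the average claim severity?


severity = total / number
= 2058537 / 146
= 14099.5685


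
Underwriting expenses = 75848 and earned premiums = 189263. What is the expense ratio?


Expense ratio = expenses / premiums
= 75848 / 189263
= 0.4008


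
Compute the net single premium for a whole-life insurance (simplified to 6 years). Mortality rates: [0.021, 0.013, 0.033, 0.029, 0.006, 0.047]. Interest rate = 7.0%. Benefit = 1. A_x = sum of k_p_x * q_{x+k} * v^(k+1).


v = 0.934579
Year 0: k_p_x=1.0, q=0.021, term=0.019626
Year 1: k_p_x=0.979, q=0.013, term=0.011116
Year 2: k_p_x=0.966273, q=0.033, term=0.026029
Year 3: k_p_x=0.934386, q=0.029, term=0.020672
Year 4: k_p_x=0.907289, q=0.006, term=0.003881
Year 5: k_p_x=0.901845, q=0.047, term=0.028244
A_x = 0.1096


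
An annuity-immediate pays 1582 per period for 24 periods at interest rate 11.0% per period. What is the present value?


PV = PMT * (1 - (1+i)^(-n)) / i
= 1582 * (1 - (1+0.11)^(-24)) / 0.11
= 1582 * (1 - 0.081705) / 0.11
= 1582 * 8.348137
= 13206.7521


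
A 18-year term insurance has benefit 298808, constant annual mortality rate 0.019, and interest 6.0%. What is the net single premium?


NSP = benefit * sum_{k=0}^{n-1} k_p_x * q * v^(k+1)
With constant q=0.019, v=0.943396
Sum = 0.180849
NSP = 298808 * 0.180849
= 54039.1583


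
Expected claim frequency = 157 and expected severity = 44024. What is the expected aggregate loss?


E[S] = E[N] * E[X]
= 157 * 44024
= 6.9118e+06


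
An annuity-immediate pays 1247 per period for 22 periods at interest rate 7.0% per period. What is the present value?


PV = PMT * (1 - (1+i)^(-n)) / i
= 1247 * (1 - (1+0.07)^(-22)) / 0.07
= 1247 * (1 - 0.225713) / 0.07
= 1247 * 11.06124
= 13793.3669


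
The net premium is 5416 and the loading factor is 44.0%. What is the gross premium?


Gross = net * (1 + loading)
= 5416 * (1 + 0.44)
= 5416 * 1.44
= 7799.04


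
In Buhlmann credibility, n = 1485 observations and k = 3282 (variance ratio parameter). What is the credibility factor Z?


Z = n / (n + k)
= 1485 / (1485 + 3282)
= 1485 / 4767
= 0.3115


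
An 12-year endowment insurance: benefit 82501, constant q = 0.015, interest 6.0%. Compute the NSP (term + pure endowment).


Term component = 9660.2395
Pure endowment = 12_p_x * v^12 * benefit = 0.834132 * 0.496969 * 82501 = 34199.8023
NSP = 43860.0418


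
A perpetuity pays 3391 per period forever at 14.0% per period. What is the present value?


PV = PMT / i
= 3391 / 0.14
= 24221.4286


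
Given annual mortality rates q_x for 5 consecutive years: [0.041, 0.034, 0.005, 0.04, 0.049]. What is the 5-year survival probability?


p_k = 1 - q_k for each year
Survival = product of (1 - q_k)
= 0.959 * 0.966 * 0.995 * 0.96 * 0.951
= 0.8415


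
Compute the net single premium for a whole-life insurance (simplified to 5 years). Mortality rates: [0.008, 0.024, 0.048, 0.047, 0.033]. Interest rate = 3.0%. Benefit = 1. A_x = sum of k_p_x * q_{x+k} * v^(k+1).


v = 0.970874
Year 0: k_p_x=1.0, q=0.008, term=0.007767
Year 1: k_p_x=0.992, q=0.024, term=0.022441
Year 2: k_p_x=0.968192, q=0.048, term=0.04253
Year 3: k_p_x=0.921719, q=0.047, term=0.03849
Year 4: k_p_x=0.878398, q=0.033, term=0.025005
A_x = 0.1362


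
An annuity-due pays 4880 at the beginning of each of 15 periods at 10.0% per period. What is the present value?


PV_due = PMT * (1-(1+i)^(-n))/i * (1+i)
PV_immediate = 37117.668
PV_due = 37117.668 * 1.1
= 40829.4348


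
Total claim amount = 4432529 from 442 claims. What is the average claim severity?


severity = total / number
= 4432529 / 442
= 10028.3462


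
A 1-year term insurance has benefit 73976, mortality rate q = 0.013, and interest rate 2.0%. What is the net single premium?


NSP = benefit * q * v
v = 1/(1+i) = 0.980392
NSP = 73976 * 0.013 * 0.980392
= 942.8314


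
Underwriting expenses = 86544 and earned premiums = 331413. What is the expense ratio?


Expense ratio = expenses / premiums
= 86544 / 331413
= 0.2611


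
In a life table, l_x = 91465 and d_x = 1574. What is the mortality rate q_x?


q_x = d_x / l_x
= 1574 / 91465
= 0.0172


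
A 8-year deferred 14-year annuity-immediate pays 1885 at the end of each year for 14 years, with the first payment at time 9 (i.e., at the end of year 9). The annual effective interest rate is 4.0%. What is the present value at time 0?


PV at time 8 of the 14-year annuity-immediate:
a_n = 1885 * (1-(1+0.04)^(-14))/0.04 = 19911.4867
Discount back 8 years to time 0:
PV = 19911.4867 * (1+0.04)^(-8)
= 19911.4867 * 0.73069
= 14549.1283


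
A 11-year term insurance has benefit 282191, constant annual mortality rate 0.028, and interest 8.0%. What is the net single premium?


NSP = benefit * sum_{k=0}^{n-1} k_p_x * q * v^(k+1)
With constant q=0.028, v=0.925926
Sum = 0.177901
NSP = 282191 * 0.177901
= 50202.0488


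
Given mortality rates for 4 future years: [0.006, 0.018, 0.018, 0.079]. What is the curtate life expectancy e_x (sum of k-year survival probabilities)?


e_x = sum_{k=1}^{n} k_p_x
k_p_x values:
  1_p_x = 0.994
  2_p_x = 0.976108
  3_p_x = 0.958538
  4_p_x = 0.882814
e_x = 3.8115


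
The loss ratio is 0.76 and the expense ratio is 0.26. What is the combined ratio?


Combined ratio = loss ratio + expense ratio
= 0.76 + 0.26
= 1.02


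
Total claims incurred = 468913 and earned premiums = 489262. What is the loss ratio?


Loss ratio = claims / premiums
= 468913 / 489262
= 0.9584


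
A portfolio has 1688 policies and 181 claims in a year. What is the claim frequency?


frequency = claims / policies
= 181 / 1688
= 0.1072


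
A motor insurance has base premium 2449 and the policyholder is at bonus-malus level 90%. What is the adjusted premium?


adjusted = base * BM_level / 100
= 2449 * 90 / 100
= 2449 * 0.9
= 2204.1


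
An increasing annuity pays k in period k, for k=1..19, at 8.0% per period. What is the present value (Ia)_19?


(Ia)_n = sum_{k=1}^{n} k * v^k, v = 1/(1+i)
v = 0.925926
Sum computed term by term:
(Ia)_19 = 74.617


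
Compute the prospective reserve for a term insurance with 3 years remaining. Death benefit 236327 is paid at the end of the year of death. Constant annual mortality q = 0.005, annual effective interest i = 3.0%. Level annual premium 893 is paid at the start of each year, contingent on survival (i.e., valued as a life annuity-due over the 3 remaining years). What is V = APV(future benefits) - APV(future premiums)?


v = 1/(1+i) = 0.970874
APV(future benefits) per unit = sum_{k=0}^{2} k_p_x * q * v^(k+1) = 0.014074
APV(future benefits) = 236327 * 0.014074 = 3326.0306
Life annuity-due factor ä_{x:3} = sum_{k=0}^{2} k_p_x * v^k = 2.899213
APV(future premiums) = 893 * 2.899213 = 2588.9971
V = 3326.0306 - 2588.9971
= 737.0334


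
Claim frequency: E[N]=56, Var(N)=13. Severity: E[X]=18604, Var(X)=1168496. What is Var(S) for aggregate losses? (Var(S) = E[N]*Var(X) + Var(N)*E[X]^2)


Var(S) = E[N]*Var(X) + Var(N)*E[X]^2
= 56*1168496 + 13*18604^2
= 65435776 + 4499414608
= 4.5649e+09


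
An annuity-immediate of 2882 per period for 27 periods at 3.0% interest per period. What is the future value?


FV = PMT * ((1+i)^n - 1) / i
= 2882 * ((1.03)^27 - 1) / 0.03
= 2882 * (2.221289 - 1) / 0.03
= 117325.1638


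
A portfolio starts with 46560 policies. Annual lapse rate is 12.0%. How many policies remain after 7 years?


remaining = initial * (1 - lapse)^years
= 46560 * (1 - 0.12)^7
= 46560 * 0.408676
= 19027.9358


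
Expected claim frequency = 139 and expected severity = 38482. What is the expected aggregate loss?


E[S] = E[N] * E[X]
= 139 * 38482
= 5.3490e+06


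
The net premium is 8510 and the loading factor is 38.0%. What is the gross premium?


Gross = net * (1 + loading)
= 8510 * (1 + 0.38)
= 8510 * 1.38
= 11743.8


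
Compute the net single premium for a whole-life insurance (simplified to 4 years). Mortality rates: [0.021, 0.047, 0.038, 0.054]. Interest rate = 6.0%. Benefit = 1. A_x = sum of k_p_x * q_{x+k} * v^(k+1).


v = 0.943396
Year 0: k_p_x=1.0, q=0.021, term=0.019811
Year 1: k_p_x=0.979, q=0.047, term=0.040951
Year 2: k_p_x=0.932987, q=0.038, term=0.029767
Year 3: k_p_x=0.897533, q=0.054, term=0.03839
A_x = 0.1289


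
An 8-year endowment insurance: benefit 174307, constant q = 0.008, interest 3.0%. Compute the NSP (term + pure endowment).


Term component = 9530.7671
Pure endowment = 8_p_x * v^8 * benefit = 0.937764 * 0.789409 * 174307 = 129035.8562
NSP = 138566.6233


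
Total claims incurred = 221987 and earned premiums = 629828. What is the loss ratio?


Loss ratio = claims / premiums
= 221987 / 629828
= 0.3525


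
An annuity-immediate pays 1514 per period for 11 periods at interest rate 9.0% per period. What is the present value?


PV = PMT * (1 - (1+i)^(-n)) / i
= 1514 * (1 - (1+0.09)^(-11)) / 0.09
= 1514 * (1 - 0.387533) / 0.09
= 1514 * 6.805191
= 10303.0585


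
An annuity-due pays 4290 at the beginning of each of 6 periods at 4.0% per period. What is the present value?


PV_due = PMT * (1-(1+i)^(-n))/i * (1+i)
PV_immediate = 22488.7671
PV_due = 22488.7671 * 1.04
= 23388.3178


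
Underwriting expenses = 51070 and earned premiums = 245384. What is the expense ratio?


Expense ratio = expenses / premiums
= 51070 / 245384
= 0.2081


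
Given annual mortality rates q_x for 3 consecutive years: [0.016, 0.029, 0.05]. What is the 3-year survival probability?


p_k = 1 - q_k for each year
Survival = product of (1 - q_k)
= 0.984 * 0.971 * 0.95
= 0.9077


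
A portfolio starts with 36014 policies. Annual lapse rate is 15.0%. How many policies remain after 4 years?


remaining = initial * (1 - lapse)^years
= 36014 * (1 - 0.15)^4
= 36014 * 0.522006
= 18799.5331


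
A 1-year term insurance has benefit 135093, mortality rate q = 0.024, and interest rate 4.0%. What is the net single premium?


NSP = benefit * q * v
v = 1/(1+i) = 0.961538
NSP = 135093 * 0.024 * 0.961538
= 3117.5308


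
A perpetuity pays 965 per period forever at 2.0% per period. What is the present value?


PV = PMT / i
= 965 / 0.02
= 48250.0


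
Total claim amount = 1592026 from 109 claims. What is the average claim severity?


severity = total / number
= 1592026 / 109
= 14605.7431


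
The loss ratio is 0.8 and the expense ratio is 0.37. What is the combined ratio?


Combined ratio = loss ratio + expense ratio
= 0.8 + 0.37
= 1.17


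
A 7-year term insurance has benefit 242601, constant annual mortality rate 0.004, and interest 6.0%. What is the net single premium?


NSP = benefit * sum_{k=0}^{n-1} k_p_x * q * v^(k+1)
With constant q=0.004, v=0.943396
Sum = 0.022084
NSP = 242601 * 0.022084
= 5357.5779


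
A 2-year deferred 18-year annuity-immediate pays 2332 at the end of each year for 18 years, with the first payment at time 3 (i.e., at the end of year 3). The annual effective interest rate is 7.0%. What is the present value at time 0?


PV at time 2 of the 18-year annuity-immediate:
a_n = 2332 * (1-(1+0.07)^(-18))/0.07 = 23457.7907
Discount back 2 years to time 0:
PV = 23457.7907 * (1+0.07)^(-2)
= 23457.7907 * 0.873439
= 20488.9429


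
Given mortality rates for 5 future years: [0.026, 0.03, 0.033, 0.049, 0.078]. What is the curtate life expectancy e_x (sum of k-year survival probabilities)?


e_x = sum_{k=1}^{n} k_p_x
k_p_x values:
  1_p_x = 0.974
  2_p_x = 0.94478
  3_p_x = 0.913602
  4_p_x = 0.868836
  5_p_x = 0.801067
e_x = 4.5023


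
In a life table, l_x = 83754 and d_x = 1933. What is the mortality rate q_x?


q_x = d_x / l_x
= 1933 / 83754
= 0.0231
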